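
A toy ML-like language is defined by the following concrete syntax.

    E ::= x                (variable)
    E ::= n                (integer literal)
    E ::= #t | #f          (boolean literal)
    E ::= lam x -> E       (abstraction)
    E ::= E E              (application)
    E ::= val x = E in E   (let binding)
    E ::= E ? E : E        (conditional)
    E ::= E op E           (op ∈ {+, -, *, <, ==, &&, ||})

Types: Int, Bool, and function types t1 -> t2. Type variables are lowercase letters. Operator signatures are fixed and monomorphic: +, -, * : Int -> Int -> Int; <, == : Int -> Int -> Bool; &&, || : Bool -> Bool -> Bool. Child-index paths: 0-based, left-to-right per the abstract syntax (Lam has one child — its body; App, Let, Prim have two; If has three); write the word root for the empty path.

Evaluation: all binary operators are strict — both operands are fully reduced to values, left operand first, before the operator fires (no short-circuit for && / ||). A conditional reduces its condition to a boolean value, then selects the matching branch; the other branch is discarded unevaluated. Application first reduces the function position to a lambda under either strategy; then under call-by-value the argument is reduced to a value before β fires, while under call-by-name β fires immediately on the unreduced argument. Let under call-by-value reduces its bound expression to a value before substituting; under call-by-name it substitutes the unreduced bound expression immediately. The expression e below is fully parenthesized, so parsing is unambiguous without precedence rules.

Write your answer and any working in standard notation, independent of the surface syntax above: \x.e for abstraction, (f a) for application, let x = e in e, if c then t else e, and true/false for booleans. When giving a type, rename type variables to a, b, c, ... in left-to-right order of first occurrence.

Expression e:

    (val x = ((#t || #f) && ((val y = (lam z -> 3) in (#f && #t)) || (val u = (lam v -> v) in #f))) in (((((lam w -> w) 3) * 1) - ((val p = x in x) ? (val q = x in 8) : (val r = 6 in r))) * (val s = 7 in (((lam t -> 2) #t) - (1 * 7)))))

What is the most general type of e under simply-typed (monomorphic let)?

Trace:
  unify Bool ~ Bool
  unify Bool ~ Bool
  unify Bool ~ Bool
\z._ : a -> Int
let y : a -> Int
  unify Bool ~ Bool
  unify Bool ~ Bool
  unify Bool ~ Bool
v : b
\v._ : b -> b
let u : b -> b
  unify Bool ~ Bool
  unify Bool ~ Bool
let x : Bool
w : c
\w._ : c -> c
  unify c -> c ~ Int -> d
  unify c ~ Int
  unify Int ~ d
_ _ : Int
  unify Int ~ Int
  unify Int ~ Int
  unify Int ~ Int
x : Bool
let p : Bool
x : Bool
  unify Bool ~ Bool
x : Bool
let q : Bool
let r : Int
r : Int
  unify Int ~ Int
  unify Int ~ Int
  unify Int ~ Int
let s : Int
\t._ : e -> Int
  unify e -> Int ~ Bool -> f
  unify e ~ Bool
  unify Int ~ f
_ _ : Int
  unify Int ~ Int
  unify Int ~ Int
  unify Int ~ Int
  unify Int ~ Int
  unify Int ~ Int

Answer: Int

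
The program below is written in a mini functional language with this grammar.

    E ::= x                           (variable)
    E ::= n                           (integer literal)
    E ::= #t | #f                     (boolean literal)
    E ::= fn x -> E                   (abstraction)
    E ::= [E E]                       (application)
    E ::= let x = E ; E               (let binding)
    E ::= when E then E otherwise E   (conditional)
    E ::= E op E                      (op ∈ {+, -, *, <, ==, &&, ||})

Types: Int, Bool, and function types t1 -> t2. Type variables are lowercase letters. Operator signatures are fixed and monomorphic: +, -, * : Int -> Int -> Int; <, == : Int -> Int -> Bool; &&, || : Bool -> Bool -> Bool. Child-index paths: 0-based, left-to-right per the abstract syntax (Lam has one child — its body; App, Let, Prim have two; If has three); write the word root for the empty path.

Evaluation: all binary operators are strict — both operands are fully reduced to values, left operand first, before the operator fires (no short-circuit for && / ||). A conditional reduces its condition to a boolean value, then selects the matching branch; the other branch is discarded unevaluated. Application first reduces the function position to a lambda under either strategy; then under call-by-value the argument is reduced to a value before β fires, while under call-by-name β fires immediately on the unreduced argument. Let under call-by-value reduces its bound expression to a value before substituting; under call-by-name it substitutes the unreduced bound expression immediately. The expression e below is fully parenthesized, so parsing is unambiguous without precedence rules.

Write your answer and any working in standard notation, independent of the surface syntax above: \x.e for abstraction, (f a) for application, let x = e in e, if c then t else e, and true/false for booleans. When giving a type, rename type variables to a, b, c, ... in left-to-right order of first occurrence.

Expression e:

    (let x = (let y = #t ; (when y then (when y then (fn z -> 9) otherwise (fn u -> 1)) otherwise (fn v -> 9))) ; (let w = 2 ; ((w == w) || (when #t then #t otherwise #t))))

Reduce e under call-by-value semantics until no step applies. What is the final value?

Answer: true

Trace:
step 0: (let x = (let y = true in (if y then (if y then (\z.9) else (\u.1)) else (\v.9))) in (let w = 2 in ((w == w) || (if true then true else true))))
step 1: [let@0] (let x = (if true then (if true then (\z.9) else (\u.1)) else (\v.9)) in (let w = 2 in ((w == w) || (if true then true else true))))
step 2: [if@0] (let x = (if true then (\z.9) else (\u.1)) in (let w = 2 in ((w == w) || (if true then true else true))))
step 3: [if@0] (let x = (\z.9) in (let w = 2 in ((w == w) || (if true then true else true))))
step 4: [let@root] (let w = 2 in ((w == w) || (if true then true else true)))
step 5: [let@root] ((2 == 2) || (if true then true else true))
step 6: [delta@0] (true || (if true then true else true))
step 7: [if@1] (true || true)
step 8: [delta@root] true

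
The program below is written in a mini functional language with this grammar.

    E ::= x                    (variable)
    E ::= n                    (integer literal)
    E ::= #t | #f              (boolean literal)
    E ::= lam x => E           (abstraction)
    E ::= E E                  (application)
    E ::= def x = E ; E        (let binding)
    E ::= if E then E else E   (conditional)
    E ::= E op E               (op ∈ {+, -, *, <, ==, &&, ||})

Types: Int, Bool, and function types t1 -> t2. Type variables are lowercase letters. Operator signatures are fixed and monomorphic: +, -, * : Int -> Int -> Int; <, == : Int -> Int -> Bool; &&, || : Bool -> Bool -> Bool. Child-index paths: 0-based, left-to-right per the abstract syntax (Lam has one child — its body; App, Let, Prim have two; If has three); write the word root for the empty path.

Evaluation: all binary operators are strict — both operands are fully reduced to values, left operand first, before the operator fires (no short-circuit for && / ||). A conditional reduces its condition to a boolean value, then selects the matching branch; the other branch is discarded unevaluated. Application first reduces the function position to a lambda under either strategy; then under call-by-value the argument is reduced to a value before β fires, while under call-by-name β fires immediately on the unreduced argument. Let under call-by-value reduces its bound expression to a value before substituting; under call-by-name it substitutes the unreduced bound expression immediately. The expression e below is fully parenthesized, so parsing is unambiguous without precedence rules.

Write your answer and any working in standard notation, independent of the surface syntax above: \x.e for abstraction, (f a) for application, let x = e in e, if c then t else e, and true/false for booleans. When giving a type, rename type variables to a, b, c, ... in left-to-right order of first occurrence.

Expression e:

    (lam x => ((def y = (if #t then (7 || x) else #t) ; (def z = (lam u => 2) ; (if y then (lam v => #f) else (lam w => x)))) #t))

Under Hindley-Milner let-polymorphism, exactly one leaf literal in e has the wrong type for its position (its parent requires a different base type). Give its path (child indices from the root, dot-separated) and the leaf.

Answer: 0.0.0.1.0 : 7

Trace:
  unify Bool ~ Bool
  unify Int ~ Bool
  FAIL: mismatch Int ~ Bool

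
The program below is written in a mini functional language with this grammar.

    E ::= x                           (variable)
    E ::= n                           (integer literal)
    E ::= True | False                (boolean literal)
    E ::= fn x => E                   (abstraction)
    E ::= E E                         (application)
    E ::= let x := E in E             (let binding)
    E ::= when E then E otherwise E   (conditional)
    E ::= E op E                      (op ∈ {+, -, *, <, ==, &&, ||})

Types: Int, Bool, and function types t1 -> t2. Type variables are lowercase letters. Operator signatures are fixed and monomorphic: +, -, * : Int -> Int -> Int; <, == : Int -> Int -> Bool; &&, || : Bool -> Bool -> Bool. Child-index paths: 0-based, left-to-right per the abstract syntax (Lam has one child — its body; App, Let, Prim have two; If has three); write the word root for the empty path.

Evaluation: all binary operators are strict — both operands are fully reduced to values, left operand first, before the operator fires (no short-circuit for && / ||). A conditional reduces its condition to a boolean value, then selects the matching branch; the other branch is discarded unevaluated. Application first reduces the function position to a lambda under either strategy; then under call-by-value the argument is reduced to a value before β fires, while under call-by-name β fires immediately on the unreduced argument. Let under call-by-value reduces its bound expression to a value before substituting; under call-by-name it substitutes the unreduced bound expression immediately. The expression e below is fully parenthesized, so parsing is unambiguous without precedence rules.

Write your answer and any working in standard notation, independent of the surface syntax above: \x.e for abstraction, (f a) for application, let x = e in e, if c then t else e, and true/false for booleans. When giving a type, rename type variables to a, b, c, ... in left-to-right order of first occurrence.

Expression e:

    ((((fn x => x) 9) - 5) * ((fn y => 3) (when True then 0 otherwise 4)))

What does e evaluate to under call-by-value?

Answer: 12

Trace:
step 0: ((((\x.x) 9) - 5) * ((\y.3) (if true then 0 else 4)))
step 1: [beta@0.0] ((9 - 5) * ((\y.3) (if true then 0 else 4)))
step 2: [delta@0] (4 * ((\y.3) (if true then 0 else 4)))
step 3: [if@1.1] (4 * ((\y.3) 0))
step 4: [beta@1] (4 * 3)
step 5: [delta@root] 12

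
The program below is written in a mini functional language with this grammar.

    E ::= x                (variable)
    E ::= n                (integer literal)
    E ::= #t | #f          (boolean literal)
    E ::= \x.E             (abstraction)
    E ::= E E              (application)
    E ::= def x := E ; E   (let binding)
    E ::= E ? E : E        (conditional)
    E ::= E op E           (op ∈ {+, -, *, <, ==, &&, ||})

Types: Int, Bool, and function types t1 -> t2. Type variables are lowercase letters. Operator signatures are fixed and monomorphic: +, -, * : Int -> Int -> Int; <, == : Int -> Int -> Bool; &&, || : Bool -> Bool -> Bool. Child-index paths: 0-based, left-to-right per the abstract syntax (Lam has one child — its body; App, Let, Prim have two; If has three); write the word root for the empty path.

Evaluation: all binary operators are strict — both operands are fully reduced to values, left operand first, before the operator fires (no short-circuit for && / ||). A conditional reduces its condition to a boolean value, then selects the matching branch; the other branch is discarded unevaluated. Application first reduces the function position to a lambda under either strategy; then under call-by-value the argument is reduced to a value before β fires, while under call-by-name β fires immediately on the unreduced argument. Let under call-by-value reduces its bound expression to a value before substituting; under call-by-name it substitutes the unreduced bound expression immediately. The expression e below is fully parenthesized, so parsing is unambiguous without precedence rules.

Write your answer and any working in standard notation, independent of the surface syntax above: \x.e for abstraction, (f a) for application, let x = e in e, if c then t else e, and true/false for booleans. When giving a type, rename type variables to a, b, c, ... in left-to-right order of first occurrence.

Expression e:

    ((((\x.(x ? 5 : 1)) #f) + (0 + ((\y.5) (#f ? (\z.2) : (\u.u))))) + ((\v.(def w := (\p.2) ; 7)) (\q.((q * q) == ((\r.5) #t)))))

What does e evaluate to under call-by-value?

Trace:
step 0: ((((\x.(if x then 5 else 1)) false) + (0 + ((\y.5) (if false then (\z.2) else (\u.u))))) + ((\v.(let w = (\p.2) in 7)) (\q.((q * q) == ((\r.5) true)))))
step 1: [beta@0.0] (((if false then 5 else 1) + (0 + ((\y.5) (if false then (\z.2) else (\u.u))))) + ((\v.(let w = (\p.2) in 7)) (\q.((q * q) == ((\r.5) true)))))
step 2: [if@0.0] ((1 + (0 + ((\y.5) (if false then (\z.2) else (\u.u))))) + ((\v.(let w = (\p.2) in 7)) (\q.((q * q) == ((\r.5) true)))))
step 3: [if@0.1.1.1] ((1 + (0 + ((\y.5) (\u.u)))) + ((\v.(let w = (\p.2) in 7)) (\q.((q * q) == ((\r.5) true)))))
step 4: [beta@0.1.1] ((1 + (0 + 5)) + ((\v.(let w = (\p.2) in 7)) (\q.((q * q) == ((\r.5) true)))))
step 5: [delta@0.1] ((1 + 5) + ((\v.(let w = (\p.2) in 7)) (\q.((q * q) == ((\r.5) true)))))
step 6: [delta@0] (6 + ((\v.(let w = (\p.2) in 7)) (\q.((q * q) == ((\r.5) true)))))
step 7: [beta@1] (6 + (let w = (\p.2) in 7))
step 8: [let@1] (6 + 7)
step 9: [delta@root] 13

Answer: 13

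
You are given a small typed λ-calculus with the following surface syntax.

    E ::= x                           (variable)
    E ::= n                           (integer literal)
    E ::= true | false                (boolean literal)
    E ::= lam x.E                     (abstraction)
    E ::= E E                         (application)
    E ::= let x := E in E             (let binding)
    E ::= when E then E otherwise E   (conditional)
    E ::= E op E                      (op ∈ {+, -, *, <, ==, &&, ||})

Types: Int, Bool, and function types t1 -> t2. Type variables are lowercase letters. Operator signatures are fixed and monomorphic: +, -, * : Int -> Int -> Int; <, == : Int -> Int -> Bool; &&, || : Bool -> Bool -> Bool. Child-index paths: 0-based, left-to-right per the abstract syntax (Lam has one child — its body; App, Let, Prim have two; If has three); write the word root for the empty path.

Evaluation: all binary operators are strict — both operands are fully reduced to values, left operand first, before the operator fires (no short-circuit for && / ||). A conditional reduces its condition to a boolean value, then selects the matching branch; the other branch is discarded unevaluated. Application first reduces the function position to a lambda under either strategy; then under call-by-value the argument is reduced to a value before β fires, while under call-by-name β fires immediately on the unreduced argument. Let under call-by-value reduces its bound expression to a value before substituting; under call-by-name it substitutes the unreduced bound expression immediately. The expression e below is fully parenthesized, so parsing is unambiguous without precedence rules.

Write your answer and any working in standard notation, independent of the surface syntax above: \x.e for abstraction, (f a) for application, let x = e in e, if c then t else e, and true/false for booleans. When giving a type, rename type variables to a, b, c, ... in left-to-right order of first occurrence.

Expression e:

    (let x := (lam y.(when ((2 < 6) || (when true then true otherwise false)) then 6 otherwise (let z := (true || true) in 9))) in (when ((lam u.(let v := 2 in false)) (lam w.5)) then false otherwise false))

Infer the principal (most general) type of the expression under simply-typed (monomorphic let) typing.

Derivation:
  unify Int ~ Int
  unify Int ~ Int
  unify Bool ~ Bool
  unify Bool ~ Bool
  unify Bool ~ Bool
  unify Bool ~ Bool
  unify Bool ~ Bool
  unify Bool ~ Bool
  unify Bool ~ Bool
let z : Bool
  unify Int ~ Int
\y._ : a -> Int
let x : a -> Int
let v : Int
\u._ : b -> Bool
\w._ : c -> Int
  unify b -> Bool ~ (c -> Int) -> d
  unify b ~ c -> Int
  unify Bool ~ d
_ _ : Bool
  unify Bool ~ Bool
  unify Bool ~ Bool

Answer: Bool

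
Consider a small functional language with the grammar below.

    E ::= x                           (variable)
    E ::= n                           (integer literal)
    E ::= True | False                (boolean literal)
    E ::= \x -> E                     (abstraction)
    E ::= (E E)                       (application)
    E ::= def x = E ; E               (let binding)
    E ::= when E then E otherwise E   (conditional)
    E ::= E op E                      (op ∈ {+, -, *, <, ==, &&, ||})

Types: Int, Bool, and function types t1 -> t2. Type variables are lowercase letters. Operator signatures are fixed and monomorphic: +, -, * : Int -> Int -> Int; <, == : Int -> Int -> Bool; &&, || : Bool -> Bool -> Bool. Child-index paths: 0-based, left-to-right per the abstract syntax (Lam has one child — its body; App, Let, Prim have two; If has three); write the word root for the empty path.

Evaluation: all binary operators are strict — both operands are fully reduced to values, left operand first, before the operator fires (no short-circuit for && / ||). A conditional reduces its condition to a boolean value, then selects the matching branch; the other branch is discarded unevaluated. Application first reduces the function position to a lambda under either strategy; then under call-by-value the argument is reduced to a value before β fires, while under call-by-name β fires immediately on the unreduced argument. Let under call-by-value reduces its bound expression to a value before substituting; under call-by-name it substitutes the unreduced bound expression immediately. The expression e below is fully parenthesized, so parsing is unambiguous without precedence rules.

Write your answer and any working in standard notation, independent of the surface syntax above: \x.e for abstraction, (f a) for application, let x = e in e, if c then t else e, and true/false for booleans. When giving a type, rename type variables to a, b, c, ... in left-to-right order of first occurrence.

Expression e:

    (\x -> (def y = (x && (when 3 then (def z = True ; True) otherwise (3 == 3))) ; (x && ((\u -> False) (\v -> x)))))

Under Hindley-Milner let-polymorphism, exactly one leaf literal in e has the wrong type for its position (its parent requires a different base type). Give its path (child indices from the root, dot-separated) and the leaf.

Answer: 0.0.1.0 : 3

Derivation:
x : a
  unify a ~ Bool
  unify Int ~ Bool
  FAIL: mismatch Int ~ Bool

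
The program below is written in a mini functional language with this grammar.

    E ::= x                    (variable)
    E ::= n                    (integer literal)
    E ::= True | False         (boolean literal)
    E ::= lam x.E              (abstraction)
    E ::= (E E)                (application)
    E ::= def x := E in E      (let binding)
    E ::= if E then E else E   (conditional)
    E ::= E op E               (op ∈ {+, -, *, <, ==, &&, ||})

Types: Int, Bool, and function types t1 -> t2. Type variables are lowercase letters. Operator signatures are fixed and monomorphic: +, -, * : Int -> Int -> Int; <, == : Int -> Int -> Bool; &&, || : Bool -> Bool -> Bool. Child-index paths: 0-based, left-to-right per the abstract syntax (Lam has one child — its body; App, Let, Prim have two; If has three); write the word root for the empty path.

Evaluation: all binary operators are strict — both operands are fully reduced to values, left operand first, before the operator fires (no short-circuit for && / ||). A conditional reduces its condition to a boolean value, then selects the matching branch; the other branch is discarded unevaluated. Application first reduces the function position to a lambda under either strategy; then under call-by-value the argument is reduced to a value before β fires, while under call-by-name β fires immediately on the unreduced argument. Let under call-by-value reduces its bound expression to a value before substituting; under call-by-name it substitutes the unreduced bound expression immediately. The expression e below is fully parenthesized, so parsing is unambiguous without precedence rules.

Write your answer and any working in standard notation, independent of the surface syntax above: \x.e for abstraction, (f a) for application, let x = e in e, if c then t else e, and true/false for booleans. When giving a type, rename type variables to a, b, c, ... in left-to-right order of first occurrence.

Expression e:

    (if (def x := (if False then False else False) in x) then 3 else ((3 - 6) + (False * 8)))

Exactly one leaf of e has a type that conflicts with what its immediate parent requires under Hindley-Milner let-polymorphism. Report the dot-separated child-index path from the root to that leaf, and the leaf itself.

Working:
  unify Bool ~ Bool
  unify Bool ~ Bool
let x : Bool
x : Bool
  unify Bool ~ Bool
  unify Int ~ Int
  unify Int ~ Int
  unify Int ~ Int
  unify Bool ~ Int
  FAIL: mismatch Bool ~ Int

Answer: 2.1.0 : false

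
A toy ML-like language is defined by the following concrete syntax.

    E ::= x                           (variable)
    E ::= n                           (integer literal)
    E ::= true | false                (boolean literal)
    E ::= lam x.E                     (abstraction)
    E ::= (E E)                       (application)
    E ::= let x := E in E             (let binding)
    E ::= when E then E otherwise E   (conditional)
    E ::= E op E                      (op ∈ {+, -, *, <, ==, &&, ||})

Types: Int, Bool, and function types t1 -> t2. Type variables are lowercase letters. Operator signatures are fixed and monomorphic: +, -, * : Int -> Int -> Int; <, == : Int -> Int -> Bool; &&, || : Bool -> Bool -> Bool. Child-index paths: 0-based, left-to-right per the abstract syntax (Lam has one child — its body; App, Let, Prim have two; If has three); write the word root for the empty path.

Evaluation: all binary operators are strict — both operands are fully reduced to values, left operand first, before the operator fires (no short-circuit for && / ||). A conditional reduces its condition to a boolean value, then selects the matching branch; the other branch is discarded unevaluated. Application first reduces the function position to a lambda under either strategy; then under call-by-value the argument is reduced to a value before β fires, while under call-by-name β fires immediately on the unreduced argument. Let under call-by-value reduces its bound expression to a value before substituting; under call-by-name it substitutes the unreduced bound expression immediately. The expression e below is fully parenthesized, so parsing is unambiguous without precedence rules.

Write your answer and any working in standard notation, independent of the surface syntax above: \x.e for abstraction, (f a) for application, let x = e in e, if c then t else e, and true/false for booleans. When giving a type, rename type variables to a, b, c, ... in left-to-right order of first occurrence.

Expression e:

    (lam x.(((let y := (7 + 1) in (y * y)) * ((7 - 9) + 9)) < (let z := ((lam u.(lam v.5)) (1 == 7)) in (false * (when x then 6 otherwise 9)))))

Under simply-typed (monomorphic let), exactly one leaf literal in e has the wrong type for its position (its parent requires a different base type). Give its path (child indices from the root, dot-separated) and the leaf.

Working:
  unify Int ~ Int
  unify Int ~ Int
let y : Int
y : Int
  unify Int ~ Int
y : Int
  unify Int ~ Int
  unify Int ~ Int
  unify Int ~ Int
  unify Int ~ Int
  unify Int ~ Int
  unify Int ~ Int
  unify Int ~ Int
  unify Int ~ Int
\v._ : c -> Int
\u._ : b -> c -> Int
  unify Int ~ Int
  unify Int ~ Int
  unify b -> c -> Int ~ Bool -> d
  unify b ~ Bool
  unify c -> Int ~ d
_ _ : c -> Int
let z : c -> Int
  unify Bool ~ Int
  FAIL: mismatch Bool ~ Int

Answer: 0.1.1.0 : false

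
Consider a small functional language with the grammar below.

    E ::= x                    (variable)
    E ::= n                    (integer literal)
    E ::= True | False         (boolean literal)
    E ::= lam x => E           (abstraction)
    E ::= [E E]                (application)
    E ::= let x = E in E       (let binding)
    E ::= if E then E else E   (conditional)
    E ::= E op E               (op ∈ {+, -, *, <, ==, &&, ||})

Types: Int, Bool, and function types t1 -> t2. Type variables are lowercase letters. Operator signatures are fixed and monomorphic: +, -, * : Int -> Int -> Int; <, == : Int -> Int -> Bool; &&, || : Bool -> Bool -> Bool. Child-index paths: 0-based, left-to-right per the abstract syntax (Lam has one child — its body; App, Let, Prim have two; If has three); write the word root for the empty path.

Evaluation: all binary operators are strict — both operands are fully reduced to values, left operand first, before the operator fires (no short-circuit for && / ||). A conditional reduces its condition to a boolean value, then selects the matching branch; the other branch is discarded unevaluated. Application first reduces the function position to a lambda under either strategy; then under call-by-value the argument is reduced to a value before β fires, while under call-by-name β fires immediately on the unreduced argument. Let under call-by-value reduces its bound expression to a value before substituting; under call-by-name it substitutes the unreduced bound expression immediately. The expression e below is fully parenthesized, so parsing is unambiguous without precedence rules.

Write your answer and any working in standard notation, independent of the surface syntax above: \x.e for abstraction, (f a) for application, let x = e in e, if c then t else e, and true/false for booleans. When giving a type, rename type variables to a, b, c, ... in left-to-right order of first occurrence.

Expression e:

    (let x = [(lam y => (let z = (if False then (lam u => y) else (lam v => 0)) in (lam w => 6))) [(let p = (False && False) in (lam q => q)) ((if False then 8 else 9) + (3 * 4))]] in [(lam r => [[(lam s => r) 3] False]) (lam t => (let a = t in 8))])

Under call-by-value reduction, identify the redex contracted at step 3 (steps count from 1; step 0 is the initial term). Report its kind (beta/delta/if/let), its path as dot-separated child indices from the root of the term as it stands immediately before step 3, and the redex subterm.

Answer: if at 0.1.1.0 : (if false then 8 else 9)

Working:
step 0: (let x = ((\y.(let z = (if false then (\u.y) else (\v.0)) in (\w.6))) ((let p = (false && false) in (\q.q)) ((if false then 8 else 9) + (3 * 4)))) in ((\r.(((\s.r) 3) false)) (\t.(let a = t in 8))))
step 1: [delta@0.1.0.0] (let x = ((\y.(let z = (if false then (\u.y) else (\v.0)) in (\w.6))) ((let p = false in (\q.q)) ((if false then 8 else 9) + (3 * 4)))) in ((\r.(((\s.r) 3) false)) (\t.(let a = t in 8))))
step 2: [let@0.1.0] (let x = ((\y.(let z = (if false then (\u.y) else (\v.0)) in (\w.6))) ((\q.q) ((if false then 8 else 9) + (3 * 4)))) in ((\r.(((\s.r) 3) false)) (\t.(let a = t in 8))))
step 3: [if@0.1.1.0] (let x = ((\y.(let z = (if false then (\u.y) else (\v.0)) in (\w.6))) ((\q.q) (9 + (3 * 4)))) in ((\r.(((\s.r) 3) false)) (\t.(let a = t in 8))))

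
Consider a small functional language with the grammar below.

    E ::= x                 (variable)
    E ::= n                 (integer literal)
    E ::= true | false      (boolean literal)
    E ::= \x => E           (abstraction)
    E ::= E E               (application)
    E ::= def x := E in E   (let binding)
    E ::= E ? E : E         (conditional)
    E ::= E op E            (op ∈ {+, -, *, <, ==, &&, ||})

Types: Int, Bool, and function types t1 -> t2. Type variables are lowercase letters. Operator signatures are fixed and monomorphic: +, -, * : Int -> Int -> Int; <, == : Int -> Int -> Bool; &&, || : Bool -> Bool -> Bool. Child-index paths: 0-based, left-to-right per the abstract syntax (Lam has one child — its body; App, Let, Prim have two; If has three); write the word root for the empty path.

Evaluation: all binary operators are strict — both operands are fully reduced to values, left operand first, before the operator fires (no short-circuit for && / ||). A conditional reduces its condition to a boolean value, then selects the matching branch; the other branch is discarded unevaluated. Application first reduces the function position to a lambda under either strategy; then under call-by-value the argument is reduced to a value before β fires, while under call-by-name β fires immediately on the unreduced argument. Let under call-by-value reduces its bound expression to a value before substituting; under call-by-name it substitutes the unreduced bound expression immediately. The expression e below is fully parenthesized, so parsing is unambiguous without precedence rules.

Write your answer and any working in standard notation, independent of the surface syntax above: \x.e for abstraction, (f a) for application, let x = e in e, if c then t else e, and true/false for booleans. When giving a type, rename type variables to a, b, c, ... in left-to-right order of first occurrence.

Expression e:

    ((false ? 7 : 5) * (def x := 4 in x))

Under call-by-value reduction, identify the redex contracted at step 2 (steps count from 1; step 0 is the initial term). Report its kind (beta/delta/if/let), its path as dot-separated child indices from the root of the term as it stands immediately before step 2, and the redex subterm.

Answer: let at 1 : (let x = 4 in x)

Derivation:
step 0: ((if false then 7 else 5) * (let x = 4 in x))
step 1: [if@0] (5 * (let x = 4 in x))
step 2: [let@1] (5 * 4)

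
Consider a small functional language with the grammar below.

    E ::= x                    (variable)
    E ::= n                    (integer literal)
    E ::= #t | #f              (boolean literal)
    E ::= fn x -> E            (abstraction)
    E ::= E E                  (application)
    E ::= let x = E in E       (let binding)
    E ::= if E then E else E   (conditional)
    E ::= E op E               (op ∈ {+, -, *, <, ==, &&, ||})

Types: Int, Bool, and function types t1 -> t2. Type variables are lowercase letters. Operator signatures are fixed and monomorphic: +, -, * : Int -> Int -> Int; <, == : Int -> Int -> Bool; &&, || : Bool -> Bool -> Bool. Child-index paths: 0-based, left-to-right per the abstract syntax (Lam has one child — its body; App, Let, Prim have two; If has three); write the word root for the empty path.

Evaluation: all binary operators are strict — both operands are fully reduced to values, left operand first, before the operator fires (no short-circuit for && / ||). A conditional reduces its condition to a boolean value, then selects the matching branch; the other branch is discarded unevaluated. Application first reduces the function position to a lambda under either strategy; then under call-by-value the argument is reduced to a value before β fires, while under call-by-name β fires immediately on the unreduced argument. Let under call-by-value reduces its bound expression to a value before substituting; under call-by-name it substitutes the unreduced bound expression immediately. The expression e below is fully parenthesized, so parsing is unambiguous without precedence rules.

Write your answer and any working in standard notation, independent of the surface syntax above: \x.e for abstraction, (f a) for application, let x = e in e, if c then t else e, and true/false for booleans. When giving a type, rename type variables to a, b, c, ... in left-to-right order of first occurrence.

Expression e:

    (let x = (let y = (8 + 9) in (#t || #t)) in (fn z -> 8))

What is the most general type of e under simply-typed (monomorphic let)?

Answer: a -> Int

Trace:
  unify Int ~ Int
  unify Int ~ Int
let y : Int
  unify Bool ~ Bool
  unify Bool ~ Bool
let x : Bool
\z._ : a -> Int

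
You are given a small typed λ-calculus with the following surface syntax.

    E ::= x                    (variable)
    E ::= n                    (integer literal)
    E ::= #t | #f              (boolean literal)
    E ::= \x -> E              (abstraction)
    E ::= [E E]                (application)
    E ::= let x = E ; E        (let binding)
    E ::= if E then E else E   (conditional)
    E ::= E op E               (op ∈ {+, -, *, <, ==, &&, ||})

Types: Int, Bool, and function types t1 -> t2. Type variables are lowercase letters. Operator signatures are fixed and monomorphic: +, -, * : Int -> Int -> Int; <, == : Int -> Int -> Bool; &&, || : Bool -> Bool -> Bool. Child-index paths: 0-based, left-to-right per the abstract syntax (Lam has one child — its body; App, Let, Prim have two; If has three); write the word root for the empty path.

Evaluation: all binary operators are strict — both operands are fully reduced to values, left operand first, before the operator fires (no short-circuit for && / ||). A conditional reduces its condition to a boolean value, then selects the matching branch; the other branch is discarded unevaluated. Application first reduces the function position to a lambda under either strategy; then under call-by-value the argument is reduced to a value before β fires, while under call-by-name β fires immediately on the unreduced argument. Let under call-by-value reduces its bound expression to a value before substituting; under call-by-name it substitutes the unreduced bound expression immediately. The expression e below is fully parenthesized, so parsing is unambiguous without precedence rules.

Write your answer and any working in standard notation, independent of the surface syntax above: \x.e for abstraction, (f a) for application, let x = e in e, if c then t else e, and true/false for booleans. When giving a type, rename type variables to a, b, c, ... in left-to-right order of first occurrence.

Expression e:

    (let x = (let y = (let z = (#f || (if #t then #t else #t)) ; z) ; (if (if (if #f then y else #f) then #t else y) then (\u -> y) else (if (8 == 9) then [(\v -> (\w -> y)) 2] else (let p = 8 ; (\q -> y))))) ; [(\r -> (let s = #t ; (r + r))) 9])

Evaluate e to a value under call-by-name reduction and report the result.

Working:
step 0: (let x = (let y = (let z = (false || (if true then true else true)) in z) in (if (if (if false then y else false) then true else y) then (\u.y) else (if (8 == 9) then ((\v.(\w.y)) 2) else (let p = 8 in (\q.y))))) in ((\r.(let s = true in (r + r))) 9))
step 1: [let@root] ((\r.(let s = true in (r + r))) 9)
step 2: [beta@root] (let s = true in (9 + 9))
step 3: [let@root] (9 + 9)
step 4: [delta@root] 18

Answer: 18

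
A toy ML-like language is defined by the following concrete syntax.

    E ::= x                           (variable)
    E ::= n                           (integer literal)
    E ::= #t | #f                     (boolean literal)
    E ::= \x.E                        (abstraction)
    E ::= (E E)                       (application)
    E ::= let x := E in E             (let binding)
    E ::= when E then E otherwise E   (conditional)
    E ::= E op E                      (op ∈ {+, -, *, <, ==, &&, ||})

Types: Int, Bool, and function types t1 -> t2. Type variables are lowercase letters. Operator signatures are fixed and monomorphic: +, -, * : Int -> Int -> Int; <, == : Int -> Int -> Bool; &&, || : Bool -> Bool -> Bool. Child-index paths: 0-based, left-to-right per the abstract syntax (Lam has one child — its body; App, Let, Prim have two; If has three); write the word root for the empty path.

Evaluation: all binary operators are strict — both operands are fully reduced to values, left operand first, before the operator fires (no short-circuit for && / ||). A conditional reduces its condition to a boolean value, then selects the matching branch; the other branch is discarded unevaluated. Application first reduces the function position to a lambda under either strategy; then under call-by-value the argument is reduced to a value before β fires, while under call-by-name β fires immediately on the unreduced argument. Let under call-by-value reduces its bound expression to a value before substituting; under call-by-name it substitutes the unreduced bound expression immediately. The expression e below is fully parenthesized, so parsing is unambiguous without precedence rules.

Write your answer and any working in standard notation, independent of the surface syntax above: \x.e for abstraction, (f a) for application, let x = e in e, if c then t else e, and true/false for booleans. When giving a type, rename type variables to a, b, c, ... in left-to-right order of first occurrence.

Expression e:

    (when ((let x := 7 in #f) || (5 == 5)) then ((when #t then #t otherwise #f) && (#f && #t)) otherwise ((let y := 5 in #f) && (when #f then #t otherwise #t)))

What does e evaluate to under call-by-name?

Answer: false

Derivation:
step 0: (if ((let x = 7 in false) || (5 == 5)) then ((if true then true else false) && (false && true)) else ((let y = 5 in false) && (if false then true else true)))
step 1: [let@0.0] (if (false || (5 == 5)) then ((if true then true else false) && (false && true)) else ((let y = 5 in false) && (if false then true else true)))
step 2: [delta@0.1] (if (false || true) then ((if true then true else false) && (false && true)) else ((let y = 5 in false) && (if false then true else true)))
step 3: [delta@0] (if true then ((if true then true else false) && (false && true)) else ((let y = 5 in false) && (if false then true else true)))
step 4: [if@root] ((if true then true else false) && (false && true))
step 5: [if@0] (true && (false && true))
step 6: [delta@1] (true && false)
step 7: [delta@root] false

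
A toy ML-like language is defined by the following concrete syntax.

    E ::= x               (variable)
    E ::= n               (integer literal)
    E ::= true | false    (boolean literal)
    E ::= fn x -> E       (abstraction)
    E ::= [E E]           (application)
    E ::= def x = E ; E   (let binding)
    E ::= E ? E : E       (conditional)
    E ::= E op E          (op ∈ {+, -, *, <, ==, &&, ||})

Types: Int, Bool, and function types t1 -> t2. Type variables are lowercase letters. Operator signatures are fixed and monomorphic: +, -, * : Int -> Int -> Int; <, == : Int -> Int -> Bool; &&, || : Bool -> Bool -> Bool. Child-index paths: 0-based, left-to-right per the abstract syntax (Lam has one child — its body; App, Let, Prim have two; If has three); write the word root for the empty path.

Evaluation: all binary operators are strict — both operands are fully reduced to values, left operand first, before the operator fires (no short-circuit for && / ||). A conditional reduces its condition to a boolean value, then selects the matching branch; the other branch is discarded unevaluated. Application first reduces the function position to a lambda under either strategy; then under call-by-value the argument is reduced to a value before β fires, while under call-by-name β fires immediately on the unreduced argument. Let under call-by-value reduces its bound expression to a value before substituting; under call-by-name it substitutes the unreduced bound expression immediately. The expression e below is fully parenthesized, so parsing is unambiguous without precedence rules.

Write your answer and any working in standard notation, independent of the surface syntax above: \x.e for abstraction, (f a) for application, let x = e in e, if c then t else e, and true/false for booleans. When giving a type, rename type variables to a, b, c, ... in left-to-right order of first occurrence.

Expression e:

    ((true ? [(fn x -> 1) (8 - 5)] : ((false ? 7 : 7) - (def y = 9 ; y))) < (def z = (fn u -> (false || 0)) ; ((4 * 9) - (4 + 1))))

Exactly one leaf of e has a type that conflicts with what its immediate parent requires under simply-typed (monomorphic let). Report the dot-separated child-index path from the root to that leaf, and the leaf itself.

Answer: 1.0.0.1 : 0

Derivation:
  unify Bool ~ Bool
\x._ : a -> Int
  unify Int ~ Int
  unify Int ~ Int
  unify a -> Int ~ Int -> b
  unify a ~ Int
  unify Int ~ b
_ _ : Int
  unify Bool ~ Bool
  unify Int ~ Int
  unify Int ~ Int
let y : Int
y : Int
  unify Int ~ Int
  unify Int ~ Int
  unify Int ~ Int
  unify Bool ~ Bool
  unify Int ~ Bool
  FAIL: mismatch Int ~ Bool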